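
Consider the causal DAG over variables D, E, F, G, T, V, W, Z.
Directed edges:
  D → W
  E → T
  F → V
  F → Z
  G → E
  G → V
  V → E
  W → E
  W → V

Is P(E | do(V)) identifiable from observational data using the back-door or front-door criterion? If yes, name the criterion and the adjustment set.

P(E|do(V)): backdoor, adjust for {G, W}.

desc(V)\{V}={E,T}; candidates ⊆ {D,F,G,W,Z}.
size 0: {}; under {} V still reaches {D,E,F,G,T,W,Z} ∋ E.
size 1: {D}, {F}, {G} …(+2); under {D} V still reaches {E,F,G,T,W,Z} ∋ E.
{G,W}: V⊥E given {G,W} in G with V→· removed — back-door holds.
P(E|do(V)) = Σ_{G,W} P(E|V,G,W)·P(G,W).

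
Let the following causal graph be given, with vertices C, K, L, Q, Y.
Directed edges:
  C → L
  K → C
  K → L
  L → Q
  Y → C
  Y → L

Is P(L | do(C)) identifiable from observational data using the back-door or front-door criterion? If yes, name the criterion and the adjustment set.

desc(C)\{C}={L,Q}; candidates ⊆ {K,Y}.
size 0: {}; under {} C still reaches {K,L,Q,Y} ∋ L.
size 1: {K}, {Y}; under {K} C still reaches {L,Q,Y} ∋ L.
{K,Y}: C⊥L given {K,Y} in G with C→· removed — back-door holds.
P(L|do(C)) = Σ_{K,Y} P(L|C,K,Y)·P(K,Y).

P(L|do(C)): backdoor, adjust for {K, Y}.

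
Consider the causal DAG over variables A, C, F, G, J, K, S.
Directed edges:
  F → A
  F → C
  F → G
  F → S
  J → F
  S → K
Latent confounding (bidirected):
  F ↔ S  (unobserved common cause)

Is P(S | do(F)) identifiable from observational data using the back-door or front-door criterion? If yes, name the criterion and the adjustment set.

desc(F)\{F}={A,C,G,K,S}; candidates ⊆ {J}.
F↔S: latent back-door arc(s) into F.
size 0: {}; under {} F still reaches {J,K,S} ∋ S.
size 1: {J}; under {J} F still reaches {K,S} ∋ S.
F↔S cannot be blocked by any observed set — no back-door set.
No mediator lies on a directed F→…→S path.
Neither criterion identifies P(S|do(F)) in this graph.

P(S|do(F)): not identifiable (no BD/FD set).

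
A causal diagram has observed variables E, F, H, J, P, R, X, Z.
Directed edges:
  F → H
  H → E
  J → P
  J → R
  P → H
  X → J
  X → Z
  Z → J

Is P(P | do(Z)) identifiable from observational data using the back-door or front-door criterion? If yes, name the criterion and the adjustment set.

P(P|do(Z)): backdoor, adjust for {X}.

desc(Z)\{Z}={E,H,J,P,R}; candidates ⊆ {F,X}.
size 0: {}; under {} Z still reaches {E,H,J,P,R,X} ∋ P.
{X}: Z⊥P given {X} in G with Z→· removed — back-door holds.
P(P|do(Z)) = Σ_{X} P(P|Z,X)·P(X).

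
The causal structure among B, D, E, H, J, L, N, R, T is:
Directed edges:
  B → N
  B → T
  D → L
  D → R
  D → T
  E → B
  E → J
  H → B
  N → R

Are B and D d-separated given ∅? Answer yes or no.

Bayes-Ball from B | ∅ reaches {E,H,J,N,R,T}.
D ∉ reach(B|∅) ⇒ B ⊥ D | ∅.

Yes — B ⊥ D | ∅.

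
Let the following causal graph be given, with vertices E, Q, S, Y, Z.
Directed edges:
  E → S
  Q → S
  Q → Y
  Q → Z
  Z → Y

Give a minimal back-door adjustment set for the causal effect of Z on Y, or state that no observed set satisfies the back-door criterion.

Z→Y: minimal back-door set {Q}.

desc(Z)\{Z}={Y}; candidates ⊆ {E,Q,S}.
size 0: {}; under {} Z still reaches {Q,S,Y} ∋ Y.
{Q}: Z⊥Y given {Q} in G with Z→· removed — back-door holds.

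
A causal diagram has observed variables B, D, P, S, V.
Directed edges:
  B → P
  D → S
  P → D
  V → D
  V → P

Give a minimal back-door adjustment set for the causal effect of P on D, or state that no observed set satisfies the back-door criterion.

P→D: minimal back-door set {V}.

desc(P)\{P}={D,S}; candidates ⊆ {B,V}.
size 0: {}; under {} P still reaches {B,D,S,V} ∋ D.
{V}: P⊥D given {V} in G with P→· removed — back-door holds.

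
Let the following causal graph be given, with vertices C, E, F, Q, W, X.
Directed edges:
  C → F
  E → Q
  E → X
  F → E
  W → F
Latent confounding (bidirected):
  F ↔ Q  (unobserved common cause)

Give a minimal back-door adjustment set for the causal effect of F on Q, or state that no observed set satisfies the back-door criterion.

desc(F)\{F}={E,Q,X}; candidates ⊆ {C,W}.
F↔Q: latent back-door arc(s) into F.
size 0: {}; under {} F still reaches {C,Q,W} ∋ Q.
size 1: {C}, {W}; under {C} F still reaches {Q,W} ∋ Q.
size 2: {C,W}; under {C,W} F still reaches {Q} ∋ Q.
F↔Q cannot be blocked by any observed set — no back-door set.

F→Q: no observed back-door set.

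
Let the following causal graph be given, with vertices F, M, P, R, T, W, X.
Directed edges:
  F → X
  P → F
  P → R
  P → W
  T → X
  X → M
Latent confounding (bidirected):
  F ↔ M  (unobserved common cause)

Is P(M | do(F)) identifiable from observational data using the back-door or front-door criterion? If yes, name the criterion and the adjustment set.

desc(F)\{F}={M,X}; candidates ⊆ {P,R,T,W}.
F↔M: latent back-door arc(s) into F.
size 0: {}; under {} F still reaches {M,P,R,W} ∋ M.
size 1: {P}, {R}, {T} …(+1); under {P} F still reaches {M} ∋ M.
size 2: {P,R}, {P,T}, {P,W} …(+3); under {P,R} F still reaches {M} ∋ M.
F↔M cannot be blocked by any observed set — no back-door set.
{X}: (i) intercepts every directed F→M path; (ii) no back-door F→{X}; (iii) {F} blocks every back-door {X}→M. Front-door holds.
P(M|do(F)) = Σ_{X} P(X|F) Σ_{F'} P(M|X,F')P(F').

P(M|do(F)): frontdoor, adjust for {X}.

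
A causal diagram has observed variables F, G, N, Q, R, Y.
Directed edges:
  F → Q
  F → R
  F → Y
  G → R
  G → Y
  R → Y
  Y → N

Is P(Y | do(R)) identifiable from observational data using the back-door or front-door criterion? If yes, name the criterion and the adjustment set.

desc(R)\{R}={N,Y}; candidates ⊆ {F,G,Q}.
size 0: {}; under {} R still reaches {F,G,N,Q,Y} ∋ Y.
size 1: {F}, {G}, {Q}; under {F} R still reaches {G,N,Y} ∋ Y.
{F,G}: R⊥Y given {F,G} in G with R→· removed — back-door holds.
P(Y|do(R)) = Σ_{F,G} P(Y|R,F,G)·P(F,G).

P(Y|do(R)): backdoor, adjust for {F, G}.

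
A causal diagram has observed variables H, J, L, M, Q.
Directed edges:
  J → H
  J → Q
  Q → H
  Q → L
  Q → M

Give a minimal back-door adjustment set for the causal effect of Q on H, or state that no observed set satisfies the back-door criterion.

desc(Q)\{Q}={H,L,M}; candidates ⊆ {J}.
size 0: {}; under {} Q still reaches {H,J} ∋ H.
{J}: Q⊥H given {J} in G with Q→· removed — back-door holds.

Q→H: minimal back-door set {J}.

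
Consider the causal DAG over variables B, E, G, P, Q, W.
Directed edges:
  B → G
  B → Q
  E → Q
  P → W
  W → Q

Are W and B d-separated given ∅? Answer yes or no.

Bayes-Ball from W | ∅ reaches {P,Q}.
B ∉ reach(W|∅) ⇒ W ⊥ B | ∅.

Yes — W ⊥ B | ∅.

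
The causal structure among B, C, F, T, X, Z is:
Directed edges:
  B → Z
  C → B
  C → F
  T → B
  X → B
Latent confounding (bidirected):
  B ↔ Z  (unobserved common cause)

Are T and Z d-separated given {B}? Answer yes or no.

Bayes-Ball from T | {B} reaches {C,F,X,Z}.
Z ∈ reach(T|{B}) ⇒ T ⊥̸ Z | {B}.

No — T and Z are d-connected given {B}.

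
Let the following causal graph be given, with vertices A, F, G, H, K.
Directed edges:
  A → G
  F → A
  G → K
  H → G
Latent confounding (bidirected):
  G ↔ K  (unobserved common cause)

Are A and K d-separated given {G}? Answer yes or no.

Bayes-Ball from A | {G} reaches {F,H,K}.
K ∈ reach(A|{G}) ⇒ A ⊥̸ K | {G}.

No — A and K are d-connected given {G}.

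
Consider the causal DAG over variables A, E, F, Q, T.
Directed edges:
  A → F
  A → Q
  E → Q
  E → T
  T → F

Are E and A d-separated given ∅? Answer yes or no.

Yes — E ⊥ A | ∅.

Bayes-Ball from E | ∅ reaches {F,Q,T}.
A ∉ reach(E|∅) ⇒ E ⊥ A | ∅.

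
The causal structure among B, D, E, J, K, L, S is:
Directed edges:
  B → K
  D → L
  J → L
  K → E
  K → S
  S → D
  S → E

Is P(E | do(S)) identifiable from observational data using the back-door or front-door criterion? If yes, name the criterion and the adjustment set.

P(E|do(S)): backdoor, adjust for {K}.

desc(S)\{S}={D,E,L}; candidates ⊆ {B,J,K}.
size 0: {}; under {} S still reaches {B,E,K} ∋ E.
{K}: S⊥E given {K} in G with S→· removed — back-door holds.
P(E|do(S)) = Σ_{K} P(E|S,K)·P(K).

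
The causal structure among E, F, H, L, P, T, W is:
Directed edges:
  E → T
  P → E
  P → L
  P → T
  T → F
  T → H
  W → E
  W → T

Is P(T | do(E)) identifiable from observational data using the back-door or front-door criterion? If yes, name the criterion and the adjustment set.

P(T|do(E)): backdoor, adjust for {P, W}.

desc(E)\{E}={F,H,T}; candidates ⊆ {L,P,W}.
size 0: {}; under {} E still reaches {F,H,L,P,T,W} ∋ T.
size 1: {L}, {P}, {W}; under {L} E still reaches {F,H,P,T,W} ∋ T.
{P,W}: E⊥T given {P,W} in G with E→· removed — back-door holds.
P(T|do(E)) = Σ_{P,W} P(T|E,P,W)·P(P,W).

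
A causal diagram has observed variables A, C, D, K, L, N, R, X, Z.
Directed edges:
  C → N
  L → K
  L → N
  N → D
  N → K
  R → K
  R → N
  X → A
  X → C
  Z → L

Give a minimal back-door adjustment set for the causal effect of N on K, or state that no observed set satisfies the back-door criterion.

N→K: minimal back-door set {L, R}.

desc(N)\{N}={D,K}; candidates ⊆ {A,C,L,R,X,Z}.
size 0: {}; under {} N still reaches {A,C,K,L,R,X,Z} ∋ K.
size 1: {A}, {C}, {L} …(+3); under {A} N still reaches {C,K,L,R,X,Z} ∋ K.
{L,R}: N⊥K given {L,R} in G with N→· removed — back-door holds.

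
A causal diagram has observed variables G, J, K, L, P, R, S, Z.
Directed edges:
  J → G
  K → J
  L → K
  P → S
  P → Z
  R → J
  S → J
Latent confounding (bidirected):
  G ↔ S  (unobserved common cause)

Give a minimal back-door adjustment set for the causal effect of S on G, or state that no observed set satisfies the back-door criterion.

desc(S)\{S}={G,J}; candidates ⊆ {K,L,P,R,Z}.
S↔G: latent back-door arc(s) into S.
size 0: {}; under {} S still reaches {G,P,Z} ∋ G.
size 1: {K}, {L}, {P} …(+2); under {K} S still reaches {G,P,Z} ∋ G.
size 2: {K,L}, {K,P}, {K,R} …(+7); under {K,L} S still reaches {G,P,Z} ∋ G.
S↔G cannot be blocked by any observed set — no back-door set.

S→G: no observed back-door set.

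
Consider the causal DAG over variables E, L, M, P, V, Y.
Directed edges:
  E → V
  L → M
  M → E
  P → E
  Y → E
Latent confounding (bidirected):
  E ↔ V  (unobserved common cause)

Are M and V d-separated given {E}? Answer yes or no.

Bayes-Ball from M | {E} reaches {L,P,V,Y}.
V ∈ reach(M|{E}) ⇒ M ⊥̸ V | {E}.

No — M and V are d-connected given {E}.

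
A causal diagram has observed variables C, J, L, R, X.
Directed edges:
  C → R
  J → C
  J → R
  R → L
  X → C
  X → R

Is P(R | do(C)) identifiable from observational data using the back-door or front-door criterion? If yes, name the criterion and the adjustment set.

desc(C)\{C}={L,R}; candidates ⊆ {J,X}.
size 0: {}; under {} C still reaches {J,L,R,X} ∋ R.
size 1: {J}, {X}; under {J} C still reaches {L,R,X} ∋ R.
{J,X}: C⊥R given {J,X} in G with C→· removed — back-door holds.
P(R|do(C)) = Σ_{J,X} P(R|C,J,X)·P(J,X).

P(R|do(C)): backdoor, adjust for {J, X}.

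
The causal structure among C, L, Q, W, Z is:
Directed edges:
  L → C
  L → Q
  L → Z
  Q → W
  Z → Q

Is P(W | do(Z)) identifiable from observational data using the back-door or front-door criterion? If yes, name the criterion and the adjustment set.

desc(Z)\{Z}={Q,W}; candidates ⊆ {C,L}.
size 0: {}; under {} Z still reaches {C,L,Q,W} ∋ W.
{L}: Z⊥W given {L} in G with Z→· removed — back-door holds.
P(W|do(Z)) = Σ_{L} P(W|Z,L)·P(L).

P(W|do(Z)): backdoor, adjust for {L}.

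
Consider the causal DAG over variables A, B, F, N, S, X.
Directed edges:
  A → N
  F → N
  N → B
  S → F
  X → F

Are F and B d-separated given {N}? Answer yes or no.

Yes — F ⊥ B | {N}.

Bayes-Ball from F | {N} reaches {A,S,X}.
B ∉ reach(F|{N}) ⇒ F ⊥ B | {N}.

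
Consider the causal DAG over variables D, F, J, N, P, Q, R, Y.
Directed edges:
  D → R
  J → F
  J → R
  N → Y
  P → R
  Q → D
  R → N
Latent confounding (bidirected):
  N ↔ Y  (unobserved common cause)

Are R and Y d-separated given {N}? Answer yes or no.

Bayes-Ball from R | {N} reaches {D,F,J,P,Q,Y}.
Y ∈ reach(R|{N}) ⇒ R ⊥̸ Y | {N}.

No — R and Y are d-connected given {N}.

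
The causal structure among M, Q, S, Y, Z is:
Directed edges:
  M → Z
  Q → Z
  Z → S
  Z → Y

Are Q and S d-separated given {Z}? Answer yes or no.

Bayes-Ball from Q | {Z} reaches {M}.
S ∉ reach(Q|{Z}) ⇒ Q ⊥ S | {Z}.

Yes — Q ⊥ S | {Z}.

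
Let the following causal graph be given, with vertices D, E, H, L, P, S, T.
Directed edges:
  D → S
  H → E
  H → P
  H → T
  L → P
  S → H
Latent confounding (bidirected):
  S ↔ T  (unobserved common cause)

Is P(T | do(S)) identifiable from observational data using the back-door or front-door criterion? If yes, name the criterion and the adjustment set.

desc(S)\{S}={E,H,P,T}; candidates ⊆ {D,L}.
S↔T: latent back-door arc(s) into S.
size 0: {}; under {} S still reaches {D,T} ∋ T.
size 1: {D}, {L}; under {D} S still reaches {T} ∋ T.
size 2: {D,L}; under {D,L} S still reaches {T} ∋ T.
S↔T cannot be blocked by any observed set — no back-door set.
{H}: (i) intercepts every directed S→T path; (ii) no back-door S→{H}; (iii) {S} blocks every back-door {H}→T. Front-door holds.
P(T|do(S)) = Σ_{H} P(H|S) Σ_{S'} P(T|H,S')P(S').

P(T|do(S)): frontdoor, adjust for {H}.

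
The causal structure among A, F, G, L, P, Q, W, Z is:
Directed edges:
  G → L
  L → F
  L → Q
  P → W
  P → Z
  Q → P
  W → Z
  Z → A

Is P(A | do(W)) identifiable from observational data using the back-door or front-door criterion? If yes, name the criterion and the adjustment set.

desc(W)\{W}={A,Z}; candidates ⊆ {F,G,L,P,Q}.
size 0: {}; under {} W still reaches {A,F,G,L,P,Q,Z} ∋ A.
{P}: W⊥A given {P} in G with W→· removed — back-door holds.
P(A|do(W)) = Σ_{P} P(A|W,P)·P(P).

P(A|do(W)): backdoor, adjust for {P}.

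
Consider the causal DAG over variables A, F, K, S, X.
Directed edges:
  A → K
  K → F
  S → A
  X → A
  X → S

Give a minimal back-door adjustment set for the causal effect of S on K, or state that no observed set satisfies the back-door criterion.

desc(S)\{S}={A,F,K}; candidates ⊆ {X}.
size 0: {}; under {} S still reaches {A,F,K,X} ∋ K.
{X}: S⊥K given {X} in G with S→· removed — back-door holds.

S→K: minimal back-door set {X}.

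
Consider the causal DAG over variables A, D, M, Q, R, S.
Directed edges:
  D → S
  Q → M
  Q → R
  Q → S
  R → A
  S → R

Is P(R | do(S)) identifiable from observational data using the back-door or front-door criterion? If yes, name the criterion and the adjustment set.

desc(S)\{S}={A,R}; candidates ⊆ {D,M,Q}.
size 0: {}; under {} S still reaches {A,D,M,Q,R} ∋ R.
{Q}: S⊥R given {Q} in G with S→· removed — back-door holds.
P(R|do(S)) = Σ_{Q} P(R|S,Q)·P(Q).

P(R|do(S)): backdoor, adjust for {Q}.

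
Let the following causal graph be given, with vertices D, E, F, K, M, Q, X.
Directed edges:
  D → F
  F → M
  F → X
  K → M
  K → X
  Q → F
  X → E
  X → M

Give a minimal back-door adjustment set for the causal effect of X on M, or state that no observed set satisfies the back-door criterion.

X→M: minimal back-door set {F, K}.

desc(X)\{X}={E,M}; candidates ⊆ {D,F,K,Q}.
size 0: {}; under {} X still reaches {D,F,K,M,Q} ∋ M.
size 1: {D}, {F}, {K} …(+1); under {D} X still reaches {F,K,M,Q} ∋ M.
{F,K}: X⊥M given {F,K} in G with X→· removed — back-door holds.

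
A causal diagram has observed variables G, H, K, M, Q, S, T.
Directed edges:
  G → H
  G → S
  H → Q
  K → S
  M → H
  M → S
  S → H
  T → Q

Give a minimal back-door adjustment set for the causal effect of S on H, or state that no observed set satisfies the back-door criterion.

S→H: minimal back-door set {G, M}.

desc(S)\{S}={H,Q}; candidates ⊆ {G,K,M,T}.
size 0: {}; under {} S still reaches {G,H,K,M,Q} ∋ H.
size 1: {G}, {K}, {M} …(+1); under {G} S still reaches {H,K,M,Q} ∋ H.
{G,M}: S⊥H given {G,M} in G with S→· removed — back-door holds.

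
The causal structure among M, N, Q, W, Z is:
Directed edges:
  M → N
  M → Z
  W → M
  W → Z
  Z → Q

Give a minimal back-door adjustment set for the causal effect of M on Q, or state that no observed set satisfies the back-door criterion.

desc(M)\{M}={N,Q,Z}; candidates ⊆ {W}.
size 0: {}; under {} M still reaches {Q,W,Z} ∋ Q.
{W}: M⊥Q given {W} in G with M→· removed — back-door holds.

M→Q: minimal back-door set {W}.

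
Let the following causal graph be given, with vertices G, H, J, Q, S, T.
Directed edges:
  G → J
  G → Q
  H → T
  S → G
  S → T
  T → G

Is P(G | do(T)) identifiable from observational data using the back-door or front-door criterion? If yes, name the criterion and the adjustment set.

desc(T)\{T}={G,J,Q}; candidates ⊆ {H,S}.
size 0: {}; under {} T still reaches {G,H,J,Q,S} ∋ G.
{S}: T⊥G given {S} in G with T→· removed — back-door holds.
P(G|do(T)) = Σ_{S} P(G|T,S)·P(S).

P(G|do(T)): backdoor, adjust for {S}.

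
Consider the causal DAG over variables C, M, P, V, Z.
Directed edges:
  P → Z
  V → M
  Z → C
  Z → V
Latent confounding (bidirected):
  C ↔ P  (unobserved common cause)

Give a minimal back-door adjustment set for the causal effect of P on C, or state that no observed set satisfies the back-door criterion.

P→C: no observed back-door set.

desc(P)\{P}={C,M,V,Z}; candidates ⊆ {—}.
P↔C: latent back-door arc(s) into P.
size 0: {}; under {} P still reaches {C} ∋ C.
P↔C cannot be blocked by any observed set — no back-door set.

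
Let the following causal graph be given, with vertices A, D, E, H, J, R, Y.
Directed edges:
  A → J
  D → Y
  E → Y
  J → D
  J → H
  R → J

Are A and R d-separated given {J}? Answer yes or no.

No — A and R are d-connected given {J}.

Bayes-Ball from A | {J} reaches {R}.
R ∈ reach(A|{J}) ⇒ A ⊥̸ R | {J}.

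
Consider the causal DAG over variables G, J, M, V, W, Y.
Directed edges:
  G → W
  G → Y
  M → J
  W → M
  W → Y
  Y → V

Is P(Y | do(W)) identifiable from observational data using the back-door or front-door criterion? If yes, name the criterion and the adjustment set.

desc(W)\{W}={J,M,V,Y}; candidates ⊆ {G}.
size 0: {}; under {} W still reaches {G,V,Y} ∋ Y.
{G}: W⊥Y given {G} in G with W→· removed — back-door holds.
P(Y|do(W)) = Σ_{G} P(Y|W,G)·P(G).

P(Y|do(W)): backdoor, adjust for {G}.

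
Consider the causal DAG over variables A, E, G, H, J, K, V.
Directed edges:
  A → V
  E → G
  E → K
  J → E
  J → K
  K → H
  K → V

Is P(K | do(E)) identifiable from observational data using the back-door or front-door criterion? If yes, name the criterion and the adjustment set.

P(K|do(E)): backdoor, adjust for {J}.

desc(E)\{E}={G,H,K,V}; candidates ⊆ {A,J}.
size 0: {}; under {} E still reaches {H,J,K,V} ∋ K.
{J}: E⊥K given {J} in G with E→· removed — back-door holds.
P(K|do(E)) = Σ_{J} P(K|E,J)·P(J).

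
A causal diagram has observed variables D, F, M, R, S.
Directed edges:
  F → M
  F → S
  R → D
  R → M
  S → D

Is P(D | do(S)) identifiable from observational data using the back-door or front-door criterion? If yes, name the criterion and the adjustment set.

desc(S)\{S}={D}; candidates ⊆ {F,M,R}.
∅: S⊥D given ∅ in G with S→· removed — back-door holds.
P(D|do(S)) = P(D|S) — no adjustment needed.

P(D|do(S)): backdoor, adjust for ∅.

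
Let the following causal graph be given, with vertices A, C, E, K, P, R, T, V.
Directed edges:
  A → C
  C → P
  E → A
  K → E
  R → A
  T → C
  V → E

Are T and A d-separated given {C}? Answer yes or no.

Bayes-Ball from T | {C} reaches {A,E,K,R,V}.
A ∈ reach(T|{C}) ⇒ T ⊥̸ A | {C}.

No — T and A are d-connected given {C}.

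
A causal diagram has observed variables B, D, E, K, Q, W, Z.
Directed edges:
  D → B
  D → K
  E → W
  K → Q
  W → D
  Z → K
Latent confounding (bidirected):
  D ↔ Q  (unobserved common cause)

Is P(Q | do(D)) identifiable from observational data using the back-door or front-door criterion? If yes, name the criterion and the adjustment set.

P(Q|do(D)): frontdoor, adjust for {K}.

desc(D)\{D}={B,K,Q}; candidates ⊆ {E,W,Z}.
D↔Q: latent back-door arc(s) into D.
size 0: {}; under {} D still reaches {E,Q,W} ∋ Q.
size 1: {E}, {W}, {Z}; under {E} D still reaches {Q,W} ∋ Q.
size 2: {E,W}, {E,Z}, {W,Z}; under {E,W} D still reaches {Q} ∋ Q.
D↔Q cannot be blocked by any observed set — no back-door set.
{K}: (i) intercepts every directed D→Q path; (ii) no back-door D→{K}; (iii) {D} blocks every back-door {K}→Q. Front-door holds.
P(Q|do(D)) = Σ_{K} P(K|D) Σ_{D'} P(Q|K,D')P(D').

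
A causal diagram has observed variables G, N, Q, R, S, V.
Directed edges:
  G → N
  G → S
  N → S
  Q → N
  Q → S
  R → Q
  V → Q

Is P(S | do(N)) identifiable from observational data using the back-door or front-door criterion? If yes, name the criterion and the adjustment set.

P(S|do(N)): backdoor, adjust for {G, Q}.

desc(N)\{N}={S}; candidates ⊆ {G,Q,R,V}.
size 0: {}; under {} N still reaches {G,Q,R,S,V} ∋ S.
size 1: {G}, {Q}, {R} …(+1); under {G} N still reaches {Q,R,S,V} ∋ S.
{G,Q}: N⊥S given {G,Q} in G with N→· removed — back-door holds.
P(S|do(N)) = Σ_{G,Q} P(S|N,G,Q)·P(G,Q).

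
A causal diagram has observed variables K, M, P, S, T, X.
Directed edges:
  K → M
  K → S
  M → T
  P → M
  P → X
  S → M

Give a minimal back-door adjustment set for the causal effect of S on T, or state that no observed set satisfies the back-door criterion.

desc(S)\{S}={M,T}; candidates ⊆ {K,P,X}.
size 0: {}; under {} S still reaches {K,M,T} ∋ T.
{K}: S⊥T given {K} in G with S→· removed — back-door holds.

S→T: minimal back-door set {K}.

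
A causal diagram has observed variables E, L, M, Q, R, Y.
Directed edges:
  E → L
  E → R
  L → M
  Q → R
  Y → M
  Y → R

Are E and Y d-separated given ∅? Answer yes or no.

Yes — E ⊥ Y | ∅.

Bayes-Ball from E | ∅ reaches {L,M,R}.
Y ∉ reach(E|∅) ⇒ E ⊥ Y | ∅.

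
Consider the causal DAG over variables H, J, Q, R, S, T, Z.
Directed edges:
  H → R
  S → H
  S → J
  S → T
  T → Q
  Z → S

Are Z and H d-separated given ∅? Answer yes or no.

Bayes-Ball from Z | ∅ reaches {H,J,Q,R,S,T}.
H ∈ reach(Z|∅) ⇒ Z ⊥̸ H | ∅.

No — Z and H are d-connected given ∅.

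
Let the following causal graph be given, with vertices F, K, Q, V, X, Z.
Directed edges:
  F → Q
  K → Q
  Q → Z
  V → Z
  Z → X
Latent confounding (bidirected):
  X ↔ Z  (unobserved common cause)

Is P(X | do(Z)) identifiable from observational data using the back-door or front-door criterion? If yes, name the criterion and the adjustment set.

desc(Z)\{Z}={X}; candidates ⊆ {F,K,Q,V}.
Z↔X: latent back-door arc(s) into Z.
size 0: {}; under {} Z still reaches {F,K,Q,V,X} ∋ X.
size 1: {F}, {K}, {Q} …(+1); under {F} Z still reaches {K,Q,V,X} ∋ X.
size 2: {F,K}, {F,Q}, {F,V} …(+3); under {F,K} Z still reaches {Q,V,X} ∋ X.
Z↔X cannot be blocked by any observed set — no back-door set.
No mediator lies on a directed Z→…→X path.
Neither criterion identifies P(X|do(Z)) in this graph.

P(X|do(Z)): not identifiable (no BD/FD set).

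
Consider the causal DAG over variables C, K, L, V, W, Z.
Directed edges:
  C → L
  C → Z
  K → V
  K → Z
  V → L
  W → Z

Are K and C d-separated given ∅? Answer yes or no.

Yes — K ⊥ C | ∅.

Bayes-Ball from K | ∅ reaches {L,V,Z}.
C ∉ reach(K|∅) ⇒ K ⊥ C | ∅.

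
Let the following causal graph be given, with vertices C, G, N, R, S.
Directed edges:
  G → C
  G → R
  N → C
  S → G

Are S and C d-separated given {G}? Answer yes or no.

Bayes-Ball from S | {G} reaches ∅.
C ∉ reach(S|{G}) ⇒ S ⊥ C | {G}.

Yes — S ⊥ C | {G}.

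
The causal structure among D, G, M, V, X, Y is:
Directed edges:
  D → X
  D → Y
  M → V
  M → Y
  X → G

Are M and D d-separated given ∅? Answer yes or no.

Yes — M ⊥ D | ∅.

Bayes-Ball from M | ∅ reaches {V,Y}.
D ∉ reach(M|∅) ⇒ M ⊥ D | ∅.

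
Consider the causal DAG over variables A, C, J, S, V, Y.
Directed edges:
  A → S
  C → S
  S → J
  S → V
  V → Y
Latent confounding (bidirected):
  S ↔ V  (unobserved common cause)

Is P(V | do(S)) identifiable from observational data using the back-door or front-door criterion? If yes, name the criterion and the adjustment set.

desc(S)\{S}={J,V,Y}; candidates ⊆ {A,C}.
S↔V: latent back-door arc(s) into S.
size 0: {}; under {} S still reaches {A,C,V,Y} ∋ V.
size 1: {A}, {C}; under {A} S still reaches {C,V,Y} ∋ V.
size 2: {A,C}; under {A,C} S still reaches {V,Y} ∋ V.
S↔V cannot be blocked by any observed set — no back-door set.
No mediator lies on a directed S→…→V path.
Neither criterion identifies P(V|do(S)) in this graph.

P(V|do(S)): not identifiable (no BD/FD set).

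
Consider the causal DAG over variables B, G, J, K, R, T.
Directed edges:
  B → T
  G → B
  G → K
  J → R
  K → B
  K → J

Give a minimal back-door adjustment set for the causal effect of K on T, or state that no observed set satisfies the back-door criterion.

K→T: minimal back-door set {G}.

desc(K)\{K}={B,J,R,T}; candidates ⊆ {G}.
size 0: {}; under {} K still reaches {B,G,T} ∋ T.
{G}: K⊥T given {G} in G with K→· removed — back-door holds.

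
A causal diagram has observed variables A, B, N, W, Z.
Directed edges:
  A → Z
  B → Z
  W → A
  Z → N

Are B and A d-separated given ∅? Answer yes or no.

Bayes-Ball from B | ∅ reaches {N,Z}.
A ∉ reach(B|∅) ⇒ B ⊥ A | ∅.

Yes — B ⊥ A | ∅.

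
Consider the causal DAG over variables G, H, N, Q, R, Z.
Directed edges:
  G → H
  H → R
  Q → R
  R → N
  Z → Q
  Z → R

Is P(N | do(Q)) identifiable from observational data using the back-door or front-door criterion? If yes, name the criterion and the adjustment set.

desc(Q)\{Q}={N,R}; candidates ⊆ {G,H,Z}.
size 0: {}; under {} Q still reaches {N,R,Z} ∋ N.
{Z}: Q⊥N given {Z} in G with Q→· removed — back-door holds.
P(N|do(Q)) = Σ_{Z} P(N|Q,Z)·P(Z).

P(N|do(Q)): backdoor, adjust for {Z}.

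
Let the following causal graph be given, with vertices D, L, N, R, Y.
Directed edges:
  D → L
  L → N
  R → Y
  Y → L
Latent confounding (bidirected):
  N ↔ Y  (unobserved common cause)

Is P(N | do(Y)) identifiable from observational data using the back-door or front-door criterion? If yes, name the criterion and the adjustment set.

P(N|do(Y)): frontdoor, adjust for {L}.

desc(Y)\{Y}={L,N}; candidates ⊆ {D,R}.
Y↔N: latent back-door arc(s) into Y.
size 0: {}; under {} Y still reaches {N,R} ∋ N.
size 1: {D}, {R}; under {D} Y still reaches {N,R} ∋ N.
size 2: {D,R}; under {D,R} Y still reaches {N} ∋ N.
Y↔N cannot be blocked by any observed set — no back-door set.
{L}: (i) intercepts every directed Y→N path; (ii) no back-door Y→{L}; (iii) {Y} blocks every back-door {L}→N. Front-door holds.
P(N|do(Y)) = Σ_{L} P(L|Y) Σ_{Y'} P(N|L,Y')P(Y').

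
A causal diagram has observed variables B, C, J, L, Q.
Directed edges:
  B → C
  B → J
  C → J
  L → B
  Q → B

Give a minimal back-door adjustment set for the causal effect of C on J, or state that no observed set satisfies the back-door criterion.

desc(C)\{C}={J}; candidates ⊆ {B,L,Q}.
size 0: {}; under {} C still reaches {B,J,L,Q} ∋ J.
{B}: C⊥J given {B} in G with C→· removed — back-door holds.

C→J: minimal back-door set {B}.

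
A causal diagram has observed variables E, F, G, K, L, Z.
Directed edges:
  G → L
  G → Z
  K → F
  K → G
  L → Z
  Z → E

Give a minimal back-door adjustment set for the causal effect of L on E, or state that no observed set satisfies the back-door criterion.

desc(L)\{L}={E,Z}; candidates ⊆ {F,G,K}.
size 0: {}; under {} L still reaches {E,F,G,K,Z} ∋ E.
{G}: L⊥E given {G} in G with L→· removed — back-door holds.

L→E: minimal back-door set {G}.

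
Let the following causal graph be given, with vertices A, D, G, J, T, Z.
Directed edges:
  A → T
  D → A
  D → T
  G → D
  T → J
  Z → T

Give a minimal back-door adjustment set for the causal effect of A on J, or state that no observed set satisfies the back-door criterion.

A→J: minimal back-door set {D}.

desc(A)\{A}={J,T}; candidates ⊆ {D,G,Z}.
size 0: {}; under {} A still reaches {D,G,J,T} ∋ J.
{D}: A⊥J given {D} in G with A→· removed — back-door holds.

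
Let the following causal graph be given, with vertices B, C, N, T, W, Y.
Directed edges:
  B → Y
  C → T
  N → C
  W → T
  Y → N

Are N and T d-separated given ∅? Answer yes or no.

Bayes-Ball from N | ∅ reaches {B,C,T,Y}.
T ∈ reach(N|∅) ⇒ N ⊥̸ T | ∅.

No — N and T are d-connected given ∅.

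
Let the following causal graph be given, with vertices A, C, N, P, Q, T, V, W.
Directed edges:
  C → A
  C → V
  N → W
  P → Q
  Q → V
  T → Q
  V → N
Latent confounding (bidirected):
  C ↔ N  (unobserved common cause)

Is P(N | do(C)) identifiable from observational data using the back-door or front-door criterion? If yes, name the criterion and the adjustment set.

P(N|do(C)): frontdoor, adjust for {V}.

desc(C)\{C}={A,N,V,W}; candidates ⊆ {P,Q,T}.
C↔N: latent back-door arc(s) into C.
size 0: {}; under {} C still reaches {N,W} ∋ N.
size 1: {P}, {Q}, {T}; under {P} C still reaches {N,W} ∋ N.
size 2: {P,Q}, {P,T}, {Q,T}; under {P,Q} C still reaches {N,W} ∋ N.
C↔N cannot be blocked by any observed set — no back-door set.
{V}: (i) intercepts every directed C→N path; (ii) no back-door C→{V}; (iii) {C} blocks every back-door {V}→N. Front-door holds.
P(N|do(C)) = Σ_{V} P(V|C) Σ_{C'} P(N|V,C')P(C').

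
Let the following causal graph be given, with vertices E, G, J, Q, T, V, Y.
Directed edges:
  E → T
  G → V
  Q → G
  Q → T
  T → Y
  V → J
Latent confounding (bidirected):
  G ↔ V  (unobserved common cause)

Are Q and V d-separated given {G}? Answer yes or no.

Bayes-Ball from Q | {G} reaches {J,T,V,Y}.
V ∈ reach(Q|{G}) ⇒ Q ⊥̸ V | {G}.

No — Q and V are d-connected given {G}.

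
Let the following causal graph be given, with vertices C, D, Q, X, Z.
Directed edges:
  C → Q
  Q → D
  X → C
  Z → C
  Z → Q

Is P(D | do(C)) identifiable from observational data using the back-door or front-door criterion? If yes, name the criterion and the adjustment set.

P(D|do(C)): backdoor, adjust for {Z}.

desc(C)\{C}={D,Q}; candidates ⊆ {X,Z}.
size 0: {}; under {} C still reaches {D,Q,X,Z} ∋ D.
{Z}: C⊥D given {Z} in G with C→· removed — back-door holds.
P(D|do(C)) = Σ_{Z} P(D|C,Z)·P(Z).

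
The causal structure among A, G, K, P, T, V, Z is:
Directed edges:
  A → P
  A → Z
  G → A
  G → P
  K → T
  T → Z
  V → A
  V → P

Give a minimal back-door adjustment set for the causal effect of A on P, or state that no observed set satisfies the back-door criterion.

A→P: minimal back-door set {G, V}.

desc(A)\{A}={P,Z}; candidates ⊆ {G,K,T,V}.
size 0: {}; under {} A still reaches {G,P,V} ∋ P.
size 1: {G}, {K}, {T} …(+1); under {G} A still reaches {P,V} ∋ P.
{G,V}: A⊥P given {G,V} in G with A→· removed — back-door holds.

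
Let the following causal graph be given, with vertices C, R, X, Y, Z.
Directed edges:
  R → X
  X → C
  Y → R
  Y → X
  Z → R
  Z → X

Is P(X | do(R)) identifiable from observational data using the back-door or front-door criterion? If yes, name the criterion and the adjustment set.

P(X|do(R)): backdoor, adjust for {Y, Z}.

desc(R)\{R}={C,X}; candidates ⊆ {Y,Z}.
size 0: {}; under {} R still reaches {C,X,Y,Z} ∋ X.
size 1: {Y}, {Z}; under {Y} R still reaches {C,X,Z} ∋ X.
{Y,Z}: R⊥X given {Y,Z} in G with R→· removed — back-door holds.
P(X|do(R)) = Σ_{Y,Z} P(X|R,Y,Z)·P(Y,Z).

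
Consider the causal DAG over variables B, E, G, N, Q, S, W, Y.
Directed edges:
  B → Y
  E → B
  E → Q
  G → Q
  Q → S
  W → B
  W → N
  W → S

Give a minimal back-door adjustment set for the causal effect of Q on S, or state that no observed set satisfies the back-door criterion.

desc(Q)\{Q}={S}; candidates ⊆ {B,E,G,N,W,Y}.
∅: Q⊥S given ∅ in G with Q→· removed — back-door holds.

Q→S: minimal back-door set ∅.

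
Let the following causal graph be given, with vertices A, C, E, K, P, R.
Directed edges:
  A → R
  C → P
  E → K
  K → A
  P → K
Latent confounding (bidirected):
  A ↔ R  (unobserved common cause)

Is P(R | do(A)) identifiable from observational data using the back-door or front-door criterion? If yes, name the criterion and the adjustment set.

P(R|do(A)): not identifiable (no BD/FD set).

desc(A)\{A}={R}; candidates ⊆ {C,E,K,P}.
A↔R: latent back-door arc(s) into A.
size 0: {}; under {} A still reaches {C,E,K,P,R} ∋ R.
size 1: {C}, {E}, {K} …(+1); under {C} A still reaches {E,K,P,R} ∋ R.
size 2: {C,E}, {C,K}, {C,P} …(+3); under {C,E} A still reaches {K,P,R} ∋ R.
A↔R cannot be blocked by any observed set — no back-door set.
No mediator lies on a directed A→…→R path.
Neither criterion identifies P(R|do(A)) in this graph.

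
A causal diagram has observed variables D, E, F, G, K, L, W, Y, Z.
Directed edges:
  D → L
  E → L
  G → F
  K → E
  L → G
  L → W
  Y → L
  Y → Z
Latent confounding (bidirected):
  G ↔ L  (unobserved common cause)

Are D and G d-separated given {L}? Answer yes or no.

Bayes-Ball from D | {L} reaches {E,F,G,K,Y,Z}.
G ∈ reach(D|{L}) ⇒ D ⊥̸ G | {L}.

No — D and G are d-connected given {L}.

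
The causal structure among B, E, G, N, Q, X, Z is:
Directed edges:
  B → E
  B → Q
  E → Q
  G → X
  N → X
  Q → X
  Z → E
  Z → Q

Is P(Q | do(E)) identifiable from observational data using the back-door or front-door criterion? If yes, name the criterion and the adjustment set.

P(Q|do(E)): backdoor, adjust for {B, Z}.

desc(E)\{E}={Q,X}; candidates ⊆ {B,G,N,Z}.
size 0: {}; under {} E still reaches {B,Q,X,Z} ∋ Q.
size 1: {B}, {G}, {N} …(+1); under {B} E still reaches {Q,X,Z} ∋ Q.
{B,Z}: E⊥Q given {B,Z} in G with E→· removed — back-door holds.
P(Q|do(E)) = Σ_{B,Z} P(Q|E,B,Z)·P(B,Z).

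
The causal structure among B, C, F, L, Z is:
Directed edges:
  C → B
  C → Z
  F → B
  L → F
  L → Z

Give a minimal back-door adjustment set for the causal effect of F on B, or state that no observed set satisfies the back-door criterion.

F→B: minimal back-door set ∅.

desc(F)\{F}={B}; candidates ⊆ {C,L,Z}.
∅: F⊥B given ∅ in G with F→· removed — back-door holds.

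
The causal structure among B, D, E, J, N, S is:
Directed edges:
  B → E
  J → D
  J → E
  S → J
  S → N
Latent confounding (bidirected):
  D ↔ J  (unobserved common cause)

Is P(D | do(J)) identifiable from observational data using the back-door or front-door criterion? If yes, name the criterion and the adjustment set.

P(D|do(J)): not identifiable (no BD/FD set).

desc(J)\{J}={D,E}; candidates ⊆ {B,N,S}.
J↔D: latent back-door arc(s) into J.
size 0: {}; under {} J still reaches {D,N,S} ∋ D.
size 1: {B}, {N}, {S}; under {B} J still reaches {D,N,S} ∋ D.
size 2: {B,N}, {B,S}, {N,S}; under {B,N} J still reaches {D,S} ∋ D.
J↔D cannot be blocked by any observed set — no back-door set.
No mediator lies on a directed J→…→D path.
Neither criterion identifies P(D|do(J)) in this graph.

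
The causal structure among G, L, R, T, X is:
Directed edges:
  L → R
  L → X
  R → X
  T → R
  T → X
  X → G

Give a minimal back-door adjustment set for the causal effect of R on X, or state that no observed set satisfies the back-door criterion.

R→X: minimal back-door set {L, T}.

desc(R)\{R}={G,X}; candidates ⊆ {L,T}.
size 0: {}; under {} R still reaches {G,L,T,X} ∋ X.
size 1: {L}, {T}; under {L} R still reaches {G,T,X} ∋ X.
{L,T}: R⊥X given {L,T} in G with R→· removed — back-door holds.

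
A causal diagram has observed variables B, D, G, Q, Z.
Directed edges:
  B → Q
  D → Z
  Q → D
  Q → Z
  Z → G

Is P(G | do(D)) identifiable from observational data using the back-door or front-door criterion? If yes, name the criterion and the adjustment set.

P(G|do(D)): backdoor, adjust for {Q}.

desc(D)\{D}={G,Z}; candidates ⊆ {B,Q}.
size 0: {}; under {} D still reaches {B,G,Q,Z} ∋ G.
{Q}: D⊥G given {Q} in G with D→· removed — back-door holds.
P(G|do(D)) = Σ_{Q} P(G|D,Q)·P(Q).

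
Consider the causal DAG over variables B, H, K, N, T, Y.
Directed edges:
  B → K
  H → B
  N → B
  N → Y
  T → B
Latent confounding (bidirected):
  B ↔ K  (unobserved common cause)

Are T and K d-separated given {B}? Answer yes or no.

Bayes-Ball from T | {B} reaches {H,K,N,Y}.
K ∈ reach(T|{B}) ⇒ T ⊥̸ K | {B}.

No — T and K are d-connected given {B}.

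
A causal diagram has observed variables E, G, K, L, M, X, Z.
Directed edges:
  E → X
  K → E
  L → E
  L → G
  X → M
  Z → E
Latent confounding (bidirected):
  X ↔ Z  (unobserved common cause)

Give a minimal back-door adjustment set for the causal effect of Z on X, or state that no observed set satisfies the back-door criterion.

Z→X: no observed back-door set.

desc(Z)\{Z}={E,M,X}; candidates ⊆ {G,K,L}.
Z↔X: latent back-door arc(s) into Z.
size 0: {}; under {} Z still reaches {M,X} ∋ X.
size 1: {G}, {K}, {L}; under {G} Z still reaches {M,X} ∋ X.
size 2: {G,K}, {G,L}, {K,L}; under {G,K} Z still reaches {M,X} ∋ X.
Z↔X cannot be blocked by any observed set — no back-door set.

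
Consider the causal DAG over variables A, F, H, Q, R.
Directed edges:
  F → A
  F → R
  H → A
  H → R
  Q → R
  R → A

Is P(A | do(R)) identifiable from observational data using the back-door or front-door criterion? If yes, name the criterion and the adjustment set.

desc(R)\{R}={A}; candidates ⊆ {F,H,Q}.
size 0: {}; under {} R still reaches {A,F,H,Q} ∋ A.
size 1: {F}, {H}, {Q}; under {F} R still reaches {A,H,Q} ∋ A.
{F,H}: R⊥A given {F,H} in G with R→· removed — back-door holds.
P(A|do(R)) = Σ_{F,H} P(A|R,F,H)·P(F,H).

P(A|do(R)): backdoor, adjust for {F, H}.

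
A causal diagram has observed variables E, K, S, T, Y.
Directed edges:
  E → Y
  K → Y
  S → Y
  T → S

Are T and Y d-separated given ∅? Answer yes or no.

Bayes-Ball from T | ∅ reaches {S,Y}.
Y ∈ reach(T|∅) ⇒ T ⊥̸ Y | ∅.

No — T and Y are d-connected given ∅.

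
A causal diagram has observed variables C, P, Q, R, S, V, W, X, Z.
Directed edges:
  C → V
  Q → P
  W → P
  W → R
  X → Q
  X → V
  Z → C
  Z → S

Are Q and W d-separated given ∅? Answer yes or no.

Bayes-Ball from Q | ∅ reaches {P,V,X}.
W ∉ reach(Q|∅) ⇒ Q ⊥ W | ∅.

Yes — Q ⊥ W | ∅.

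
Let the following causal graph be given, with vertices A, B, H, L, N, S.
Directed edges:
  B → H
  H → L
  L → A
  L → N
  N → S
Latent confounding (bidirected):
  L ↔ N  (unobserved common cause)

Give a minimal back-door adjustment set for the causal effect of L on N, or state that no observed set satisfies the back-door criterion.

L→N: no observed back-door set.

desc(L)\{L}={A,N,S}; candidates ⊆ {B,H}.
L↔N: latent back-door arc(s) into L.
size 0: {}; under {} L still reaches {B,H,N,S} ∋ N.
size 1: {B}, {H}; under {B} L still reaches {H,N,S} ∋ N.
size 2: {B,H}; under {B,H} L still reaches {N,S} ∋ N.
L↔N cannot be blocked by any observed set — no back-door set.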